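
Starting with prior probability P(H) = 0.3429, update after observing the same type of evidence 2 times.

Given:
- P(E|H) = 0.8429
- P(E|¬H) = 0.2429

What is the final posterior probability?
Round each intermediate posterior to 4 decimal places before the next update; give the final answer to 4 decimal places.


Sequential Bayesian updating:

Initial prior: P(H) = 0.3429

Update 1:
  P(E) = 0.8429 × 0.3429 + 0.2429 × 0.6571 = 0.28903041 + 0.15960959 = 0.44864000
  P(H|E) = 0.28903041 / 0.44864000 = 0.6442

Update 2:
  P(E) = 0.8429 × 0.6442 + 0.2429 × 0.3558 = 0.54299618 + 0.08642382 = 0.62942000
  P(H|E) = 0.54299618 / 0.62942000 = 0.8627

Final posterior: 0.8627


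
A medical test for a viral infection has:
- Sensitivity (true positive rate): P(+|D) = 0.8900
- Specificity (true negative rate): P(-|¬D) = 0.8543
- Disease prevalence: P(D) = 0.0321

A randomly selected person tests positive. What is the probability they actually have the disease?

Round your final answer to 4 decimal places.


Let D = has disease, + = positive test

Given:
- P(D) = 0.0321 (prevalence)
- P(+|D) = 0.8900 (sensitivity)
- P(-|¬D) = 0.8543 (specificity)
- P(+|¬D) = 0.1457 (false positive rate = 1 - specificity)

Step 1: Find P(+)
P(+) = P(+|D)P(D) + P(+|¬D)P(¬D)
     = 0.8900 × 0.0321 + 0.1457 × 0.9679
     = 0.02856900 + 0.14102303
     = 0.16959203

Step 2: Apply Bayes' theorem for P(D|+)
P(D|+) = P(+|D)P(D) / P(+)
       = 0.02856900 / 0.16959203
       = 0.1685


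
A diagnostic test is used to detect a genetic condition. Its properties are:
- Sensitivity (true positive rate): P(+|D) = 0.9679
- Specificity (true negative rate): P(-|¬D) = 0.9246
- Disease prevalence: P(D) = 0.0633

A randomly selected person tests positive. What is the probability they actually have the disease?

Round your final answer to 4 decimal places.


Let D = has disease, + = positive test

Given:
- P(D) = 0.0633 (prevalence)
- P(+|D) = 0.9679 (sensitivity)
- P(-|¬D) = 0.9246 (specificity)
- P(+|¬D) = 0.0754 (false positive rate = 1 - specificity)

Step 1: Find P(+)
P(+) = P(+|D)P(D) + P(+|¬D)P(¬D)
     = 0.9679 × 0.0633 + 0.0754 × 0.9367
     = 0.06126807 + 0.07062718
     = 0.13189525

Step 2: Apply Bayes' theorem for P(D|+)
P(D|+) = P(+|D)P(D) / P(+)
       = 0.06126807 / 0.13189525
       = 0.4645


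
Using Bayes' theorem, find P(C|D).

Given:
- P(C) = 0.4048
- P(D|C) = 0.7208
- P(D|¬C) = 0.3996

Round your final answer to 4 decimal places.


Bayes' theorem: P(C|D) = P(D|C) × P(C) / P(D)

Step 1: Calculate P(D) using law of total probability
P(D) = P(D|C)P(C) + P(D|¬C)P(¬C)
     = 0.7208 × 0.4048 + 0.3996 × 0.5952
     = 0.29177984 + 0.23784192
     = 0.52962176

Step 2: Apply Bayes' theorem
P(C|D) = P(D|C) × P(C) / P(D)
       = 0.29177984 / 0.52962176
       = 0.5509


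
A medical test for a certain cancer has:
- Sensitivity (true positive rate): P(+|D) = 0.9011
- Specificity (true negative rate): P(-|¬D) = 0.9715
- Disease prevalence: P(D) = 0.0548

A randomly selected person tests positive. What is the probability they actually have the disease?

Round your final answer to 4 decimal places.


Let D = has disease, + = positive test

Given:
- P(D) = 0.0548 (prevalence)
- P(+|D) = 0.9011 (sensitivity)
- P(-|¬D) = 0.9715 (specificity)
- P(+|¬D) = 0.0285 (false positive rate = 1 - specificity)

Step 1: Find P(+)
P(+) = P(+|D)P(D) + P(+|¬D)P(¬D)
     = 0.9011 × 0.0548 + 0.0285 × 0.9452
     = 0.04938028 + 0.02693820
     = 0.07631848

Step 2: Apply Bayes' theorem for P(D|+)
P(D|+) = P(+|D)P(D) / P(+)
       = 0.04938028 / 0.07631848
       = 0.6470


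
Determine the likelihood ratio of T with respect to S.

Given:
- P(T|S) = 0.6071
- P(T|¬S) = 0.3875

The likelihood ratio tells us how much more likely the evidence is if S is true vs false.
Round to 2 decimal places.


Likelihood Ratio (LR) = P(T|S) / P(T|¬S)

LR = 0.6071 / 0.3875
   = 1.57

The evidence is 1.57 times more likely if S is true than if S is false.
LR > 1, so observing T raises the odds in favor of S.


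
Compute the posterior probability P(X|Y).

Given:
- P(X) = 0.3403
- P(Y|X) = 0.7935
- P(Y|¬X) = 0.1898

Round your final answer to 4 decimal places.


Bayes' theorem: P(X|Y) = P(Y|X) × P(X) / P(Y)

Step 1: Calculate P(Y) using law of total probability
P(Y) = P(Y|X)P(X) + P(Y|¬X)P(¬X)
     = 0.7935 × 0.3403 + 0.1898 × 0.6597
     = 0.27002805 + 0.12521106
     = 0.39523911

Step 2: Apply Bayes' theorem
P(X|Y) = P(Y|X) × P(X) / P(Y)
       = 0.27002805 / 0.39523911
       = 0.6832


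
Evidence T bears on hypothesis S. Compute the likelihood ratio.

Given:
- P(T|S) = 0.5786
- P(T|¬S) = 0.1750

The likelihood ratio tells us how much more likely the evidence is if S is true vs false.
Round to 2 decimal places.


Likelihood Ratio (LR) = P(T|S) / P(T|¬S)

LR = 0.5786 / 0.1750
   = 3.31

The evidence is 3.31 times more likely if S is true than if S is false.
Since LR > 1, the evidence supports S over ¬S.


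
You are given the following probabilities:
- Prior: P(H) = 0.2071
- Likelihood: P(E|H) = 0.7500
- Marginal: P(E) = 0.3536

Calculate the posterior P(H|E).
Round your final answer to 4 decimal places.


Using Bayes' theorem:

P(H|E) = P(E|H) × P(H) / P(E)
       = 0.7500 × 0.2071 / 0.3536
       = 0.15532500 / 0.3536
       = 0.4393

The evidence strengthens our belief in H.
Prior: 0.2071 → Posterior: 0.4393


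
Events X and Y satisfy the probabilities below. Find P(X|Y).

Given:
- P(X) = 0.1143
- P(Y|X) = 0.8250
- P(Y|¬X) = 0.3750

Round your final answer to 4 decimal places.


Bayes' theorem: P(X|Y) = P(Y|X) × P(X) / P(Y)

Step 1: Calculate P(Y) using law of total probability
P(Y) = P(Y|X)P(X) + P(Y|¬X)P(¬X)
     = 0.8250 × 0.1143 + 0.3750 × 0.8857
     = 0.09429750 + 0.33213750
     = 0.42643500

Step 2: Apply Bayes' theorem
P(X|Y) = P(Y|X) × P(X) / P(Y)
       = 0.09429750 / 0.42643500
       = 0.2211


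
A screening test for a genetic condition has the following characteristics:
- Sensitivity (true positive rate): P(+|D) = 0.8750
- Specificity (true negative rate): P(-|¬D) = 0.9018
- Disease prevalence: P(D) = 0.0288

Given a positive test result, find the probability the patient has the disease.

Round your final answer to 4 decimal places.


Let D = has disease, + = positive test

Given:
- P(D) = 0.0288 (prevalence)
- P(+|D) = 0.8750 (sensitivity)
- P(-|¬D) = 0.9018 (specificity)
- P(+|¬D) = 0.0982 (false positive rate = 1 - specificity)

Step 1: Find P(+)
P(+) = P(+|D)P(D) + P(+|¬D)P(¬D)
     = 0.8750 × 0.0288 + 0.0982 × 0.9712
     = 0.02520000 + 0.09537184
     = 0.12057184

Step 2: Apply Bayes' theorem for P(D|+)
P(D|+) = P(+|D)P(D) / P(+)
       = 0.02520000 / 0.12057184
       = 0.2090


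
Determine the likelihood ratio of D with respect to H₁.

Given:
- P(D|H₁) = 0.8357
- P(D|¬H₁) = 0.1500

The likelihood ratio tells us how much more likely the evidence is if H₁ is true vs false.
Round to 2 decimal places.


Likelihood Ratio (LR) = P(D|H₁) / P(D|¬H₁)

LR = 0.8357 / 0.1500
   = 5.57

The evidence is 5.57 times more likely if H₁ is true than if H₁ is false.
LR > 1, so observing D raises the odds in favor of H₁.


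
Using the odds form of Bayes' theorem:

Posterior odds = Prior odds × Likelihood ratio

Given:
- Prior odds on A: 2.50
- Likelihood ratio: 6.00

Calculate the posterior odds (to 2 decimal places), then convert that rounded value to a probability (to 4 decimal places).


Step 1: Calculate posterior odds
Posterior odds = Prior odds × LR
               = 2.50 × 6.00
               = 15.00

Step 2: Convert to probability
P(A|E) = Posterior odds / (1 + Posterior odds)
       = 15.00 / (1 + 15.00)
       = 15.00 / 16.00
       = 0.9375

The evidence increased P(A) from 0.7143 to 0.9375.


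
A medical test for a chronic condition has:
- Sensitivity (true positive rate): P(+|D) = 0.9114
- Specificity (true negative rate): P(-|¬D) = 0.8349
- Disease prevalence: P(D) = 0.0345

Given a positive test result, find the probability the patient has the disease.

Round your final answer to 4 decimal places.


Let D = has disease, + = positive test

Given:
- P(D) = 0.0345 (prevalence)
- P(+|D) = 0.9114 (sensitivity)
- P(-|¬D) = 0.8349 (specificity)
- P(+|¬D) = 0.1651 (false positive rate = 1 - specificity)

Step 1: Find P(+)
P(+) = P(+|D)P(D) + P(+|¬D)P(¬D)
     = 0.9114 × 0.0345 + 0.1651 × 0.9655
     = 0.03144330 + 0.15940405
     = 0.19084735

Step 2: Apply Bayes' theorem for P(D|+)
P(D|+) = P(+|D)P(D) / P(+)
       = 0.03144330 / 0.19084735
       = 0.1648


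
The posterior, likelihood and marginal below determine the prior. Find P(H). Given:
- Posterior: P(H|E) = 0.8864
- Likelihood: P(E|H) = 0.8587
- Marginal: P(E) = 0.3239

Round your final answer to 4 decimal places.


From Bayes' theorem: P(H|E) = P(E|H) × P(H) / P(E)

Rearranging for P(H):
P(H) = P(H|E) × P(E) / P(E|H)
     = 0.8864 × 0.3239 / 0.8587
     = 0.28710496 / 0.8587
     = 0.3343


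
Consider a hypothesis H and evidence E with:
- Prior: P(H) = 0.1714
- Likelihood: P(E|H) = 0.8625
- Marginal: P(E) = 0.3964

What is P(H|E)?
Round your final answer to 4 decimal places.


Using Bayes' theorem:

P(H|E) = P(E|H) × P(H) / P(E)
       = 0.8625 × 0.1714 / 0.3964
       = 0.14783250 / 0.3964
       = 0.3729

The evidence strengthens our belief in H.
Prior: 0.1714 → Posterior: 0.3729


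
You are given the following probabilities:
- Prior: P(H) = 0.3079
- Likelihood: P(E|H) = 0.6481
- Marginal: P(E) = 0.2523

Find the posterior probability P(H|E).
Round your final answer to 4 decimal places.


Using Bayes' theorem:

P(H|E) = P(E|H) × P(H) / P(E)
       = 0.6481 × 0.3079 / 0.2523
       = 0.19954999 / 0.2523
       = 0.7909

The evidence strengthens our belief in H.
Prior: 0.3079 → Posterior: 0.7909


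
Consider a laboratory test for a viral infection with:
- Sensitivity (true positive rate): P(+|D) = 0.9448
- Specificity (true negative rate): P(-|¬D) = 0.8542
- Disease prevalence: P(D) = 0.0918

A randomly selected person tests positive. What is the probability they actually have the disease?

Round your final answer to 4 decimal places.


Let D = has disease, + = positive test

Given:
- P(D) = 0.0918 (prevalence)
- P(+|D) = 0.9448 (sensitivity)
- P(-|¬D) = 0.8542 (specificity)
- P(+|¬D) = 0.1458 (false positive rate = 1 - specificity)

Step 1: Find P(+)
P(+) = P(+|D)P(D) + P(+|¬D)P(¬D)
     = 0.9448 × 0.0918 + 0.1458 × 0.9082
     = 0.08673264 + 0.13241556
     = 0.21914820

Step 2: Apply Bayes' theorem for P(D|+)
P(D|+) = P(+|D)P(D) / P(+)
       = 0.08673264 / 0.21914820
       = 0.3958


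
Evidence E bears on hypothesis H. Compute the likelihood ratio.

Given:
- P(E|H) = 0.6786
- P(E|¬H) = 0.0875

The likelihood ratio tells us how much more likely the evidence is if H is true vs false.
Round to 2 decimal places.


Likelihood Ratio (LR) = P(E|H) / P(E|¬H)

LR = 0.6786 / 0.0875
   = 7.76

The evidence is 7.76 times more likely if H is true than if H is false.
Since LR > 1, the evidence supports H over ¬H.


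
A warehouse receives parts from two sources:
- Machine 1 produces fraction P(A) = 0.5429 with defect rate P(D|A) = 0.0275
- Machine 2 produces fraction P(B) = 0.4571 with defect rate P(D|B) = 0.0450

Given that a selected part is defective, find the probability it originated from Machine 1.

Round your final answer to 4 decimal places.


Let A = from Machine 1, D = defective

Given:
- P(A) = 0.5429, P(B) = 0.4571
- P(D|A) = 0.0275, P(D|B) = 0.0450

Step 1: Find P(D)
P(D) = P(D|A)P(A) + P(D|B)P(B)
     = 0.0275 × 0.5429 + 0.0450 × 0.4571
     = 0.01492975 + 0.02056950
     = 0.03549925

Step 2: Apply Bayes' theorem
P(A|D) = P(D|A)P(A) / P(D)
       = 0.01492975 / 0.03549925
       = 0.4206


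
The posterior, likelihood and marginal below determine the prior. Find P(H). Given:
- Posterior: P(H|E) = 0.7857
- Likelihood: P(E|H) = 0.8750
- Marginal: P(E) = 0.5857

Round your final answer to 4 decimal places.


From Bayes' theorem: P(H|E) = P(E|H) × P(H) / P(E)

Rearranging for P(H):
P(H) = P(H|E) × P(E) / P(E|H)
     = 0.7857 × 0.5857 / 0.8750
     = 0.46018449 / 0.8750
     = 0.5259


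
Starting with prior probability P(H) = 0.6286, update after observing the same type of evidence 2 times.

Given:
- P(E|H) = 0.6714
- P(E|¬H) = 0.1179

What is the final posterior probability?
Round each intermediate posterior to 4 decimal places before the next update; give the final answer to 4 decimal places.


Sequential Bayesian updating:

Initial prior: P(H) = 0.6286

Update 1:
  P(E) = 0.6714 × 0.6286 + 0.1179 × 0.3714 = 0.42204204 + 0.04378806 = 0.46583010
  P(H|E) = 0.42204204 / 0.46583010 = 0.9060

Update 2:
  P(E) = 0.6714 × 0.9060 + 0.1179 × 0.0940 = 0.60828840 + 0.01108260 = 0.61937100
  P(H|E) = 0.60828840 / 0.61937100 = 0.9821

Final posterior: 0.9821


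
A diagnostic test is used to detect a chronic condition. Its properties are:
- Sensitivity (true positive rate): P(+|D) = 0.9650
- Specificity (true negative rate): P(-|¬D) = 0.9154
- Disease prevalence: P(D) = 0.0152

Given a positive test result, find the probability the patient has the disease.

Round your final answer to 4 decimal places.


Let D = has disease, + = positive test

Given:
- P(D) = 0.0152 (prevalence)
- P(+|D) = 0.9650 (sensitivity)
- P(-|¬D) = 0.9154 (specificity)
- P(+|¬D) = 0.0846 (false positive rate = 1 - specificity)

Step 1: Find P(+)
P(+) = P(+|D)P(D) + P(+|¬D)P(¬D)
     = 0.9650 × 0.0152 + 0.0846 × 0.9848
     = 0.01466800 + 0.08331408
     = 0.09798208

Step 2: Apply Bayes' theorem for P(D|+)
P(D|+) = P(+|D)P(D) / P(+)
       = 0.01466800 / 0.09798208
       = 0.1497


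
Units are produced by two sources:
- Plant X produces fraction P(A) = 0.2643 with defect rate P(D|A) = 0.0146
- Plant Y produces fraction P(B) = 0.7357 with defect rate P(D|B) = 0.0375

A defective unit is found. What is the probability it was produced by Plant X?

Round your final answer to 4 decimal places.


Let A = from Plant X, D = defective

Given:
- P(A) = 0.2643, P(B) = 0.7357
- P(D|A) = 0.0146, P(D|B) = 0.0375

Step 1: Find P(D)
P(D) = P(D|A)P(A) + P(D|B)P(B)
     = 0.0146 × 0.2643 + 0.0375 × 0.7357
     = 0.00385878 + 0.02758875
     = 0.03144753

Step 2: Apply Bayes' theorem
P(A|D) = P(D|A)P(A) / P(D)
       = 0.00385878 / 0.03144753
       = 0.1227


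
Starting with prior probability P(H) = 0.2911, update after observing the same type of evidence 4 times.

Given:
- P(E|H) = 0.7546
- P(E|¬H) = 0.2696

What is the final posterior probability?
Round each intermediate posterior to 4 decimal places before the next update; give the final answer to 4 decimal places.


Sequential Bayesian updating:

Initial prior: P(H) = 0.2911

Update 1:
  P(E) = 0.7546 × 0.2911 + 0.2696 × 0.7089 = 0.21966406 + 0.19111944 = 0.41078350
  P(H|E) = 0.21966406 / 0.41078350 = 0.5347

Update 2:
  P(E) = 0.7546 × 0.5347 + 0.2696 × 0.4653 = 0.40348462 + 0.12544488 = 0.52892950
  P(H|E) = 0.40348462 / 0.52892950 = 0.7628

Update 3:
  P(E) = 0.7546 × 0.7628 + 0.2696 × 0.2372 = 0.57560888 + 0.06394912 = 0.63955800
  P(H|E) = 0.57560888 / 0.63955800 = 0.9000

Update 4:
  P(E) = 0.7546 × 0.9000 + 0.2696 × 0.1000 = 0.67914000 + 0.02696000 = 0.70610000
  P(H|E) = 0.67914000 / 0.70610000 = 0.9618

Final posterior: 0.9618


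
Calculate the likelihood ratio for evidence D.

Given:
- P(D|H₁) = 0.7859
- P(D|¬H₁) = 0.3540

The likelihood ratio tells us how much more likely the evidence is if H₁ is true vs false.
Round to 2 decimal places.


Likelihood Ratio (LR) = P(D|H₁) / P(D|¬H₁)

LR = 0.7859 / 0.3540
   = 2.22

The evidence is 2.22 times more likely if H₁ is true than if H₁ is false.
Since LR > 1, the evidence supports H₁ over ¬H₁.


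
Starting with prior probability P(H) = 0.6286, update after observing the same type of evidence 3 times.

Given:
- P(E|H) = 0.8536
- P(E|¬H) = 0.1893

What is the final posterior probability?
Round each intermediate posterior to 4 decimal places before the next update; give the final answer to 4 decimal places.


Sequential Bayesian updating:

Initial prior: P(H) = 0.6286

Update 1:
  P(E) = 0.8536 × 0.6286 + 0.1893 × 0.3714 = 0.53657296 + 0.07030602 = 0.60687898
  P(H|E) = 0.53657296 / 0.60687898 = 0.8842

Update 2:
  P(E) = 0.8536 × 0.8842 + 0.1893 × 0.1158 = 0.75475312 + 0.02192094 = 0.77667406
  P(H|E) = 0.75475312 / 0.77667406 = 0.9718

Update 3:
  P(E) = 0.8536 × 0.9718 + 0.1893 × 0.0282 = 0.82952848 + 0.00533826 = 0.83486674
  P(H|E) = 0.82952848 / 0.83486674 = 0.9936

Final posterior: 0.9936


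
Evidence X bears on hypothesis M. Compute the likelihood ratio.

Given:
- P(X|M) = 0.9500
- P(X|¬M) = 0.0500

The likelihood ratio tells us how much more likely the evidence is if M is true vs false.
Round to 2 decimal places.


Likelihood Ratio (LR) = P(X|M) / P(X|¬M)

LR = 0.9500 / 0.0500
   = 19.00

The evidence is 19.00 times more likely if M is true than if M is false.
LR > 1, so observing X raises the odds in favor of M.


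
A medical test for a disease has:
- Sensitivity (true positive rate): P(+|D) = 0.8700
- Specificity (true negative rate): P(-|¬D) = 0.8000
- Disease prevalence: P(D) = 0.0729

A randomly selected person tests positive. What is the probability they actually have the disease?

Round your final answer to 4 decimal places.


Let D = has disease, + = positive test

Given:
- P(D) = 0.0729 (prevalence)
- P(+|D) = 0.8700 (sensitivity)
- P(-|¬D) = 0.8000 (specificity)
- P(+|¬D) = 0.2000 (false positive rate = 1 - specificity)

Step 1: Find P(+)
P(+) = P(+|D)P(D) + P(+|¬D)P(¬D)
     = 0.8700 × 0.0729 + 0.2000 × 0.9271
     = 0.06342300 + 0.18542000
     = 0.24884300

Step 2: Apply Bayes' theorem for P(D|+)
P(D|+) = P(+|D)P(D) / P(+)
       = 0.06342300 / 0.24884300
       = 0.2549


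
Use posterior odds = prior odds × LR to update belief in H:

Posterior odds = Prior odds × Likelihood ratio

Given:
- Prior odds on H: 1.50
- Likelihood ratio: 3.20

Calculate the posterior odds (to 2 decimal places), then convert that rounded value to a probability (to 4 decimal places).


Step 1: Calculate posterior odds
Posterior odds = Prior odds × LR
               = 1.50 × 3.20
               = 4.80

Step 2: Convert to probability
P(H|E) = Posterior odds / (1 + Posterior odds)
       = 4.80 / (1 + 4.80)
       = 4.80 / 5.80
       = 0.8276

The evidence increased P(H) from 0.6000 to 0.8276.


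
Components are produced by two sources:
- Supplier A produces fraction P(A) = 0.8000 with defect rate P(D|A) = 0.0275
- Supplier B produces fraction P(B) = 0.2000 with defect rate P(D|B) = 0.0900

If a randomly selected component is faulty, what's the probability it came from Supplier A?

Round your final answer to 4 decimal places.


Let A = from Supplier A, D = faulty

Given:
- P(A) = 0.8000, P(B) = 0.2000
- P(D|A) = 0.0275, P(D|B) = 0.0900

Step 1: Find P(D)
P(D) = P(D|A)P(A) + P(D|B)P(B)
     = 0.0275 × 0.8000 + 0.0900 × 0.2000
     = 0.02200000 + 0.01800000
     = 0.04000000

Step 2: Apply Bayes' theorem
P(A|D) = P(D|A)P(A) / P(D)
       = 0.02200000 / 0.04000000
       = 0.5500


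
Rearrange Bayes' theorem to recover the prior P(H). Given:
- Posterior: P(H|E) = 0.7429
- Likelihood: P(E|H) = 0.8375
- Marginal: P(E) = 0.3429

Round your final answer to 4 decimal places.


From Bayes' theorem: P(H|E) = P(E|H) × P(H) / P(E)

Rearranging for P(H):
P(H) = P(H|E) × P(E) / P(E|H)
     = 0.7429 × 0.3429 / 0.8375
     = 0.25474041 / 0.8375
     = 0.3042


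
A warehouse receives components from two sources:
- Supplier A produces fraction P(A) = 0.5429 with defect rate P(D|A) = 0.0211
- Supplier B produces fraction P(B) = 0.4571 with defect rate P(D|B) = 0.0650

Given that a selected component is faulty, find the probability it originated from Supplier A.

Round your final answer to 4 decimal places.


Let A = from Supplier A, D = faulty

Given:
- P(A) = 0.5429, P(B) = 0.4571
- P(D|A) = 0.0211, P(D|B) = 0.0650

Step 1: Find P(D)
P(D) = P(D|A)P(A) + P(D|B)P(B)
     = 0.0211 × 0.5429 + 0.0650 × 0.4571
     = 0.01145519 + 0.02971150
     = 0.04116669

Step 2: Apply Bayes' theorem
P(A|D) = P(D|A)P(A) / P(D)
       = 0.01145519 / 0.04116669
       = 0.2783


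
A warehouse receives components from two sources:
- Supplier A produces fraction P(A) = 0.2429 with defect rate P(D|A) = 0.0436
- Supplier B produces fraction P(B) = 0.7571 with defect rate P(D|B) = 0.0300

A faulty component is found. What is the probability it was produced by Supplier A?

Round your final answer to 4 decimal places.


Let A = from Supplier A, D = faulty

Given:
- P(A) = 0.2429, P(B) = 0.7571
- P(D|A) = 0.0436, P(D|B) = 0.0300

Step 1: Find P(D)
P(D) = P(D|A)P(A) + P(D|B)P(B)
     = 0.0436 × 0.2429 + 0.0300 × 0.7571
     = 0.01059044 + 0.02271300
     = 0.03330344

Step 2: Apply Bayes' theorem
P(A|D) = P(D|A)P(A) / P(D)
       = 0.01059044 / 0.03330344
       = 0.3180


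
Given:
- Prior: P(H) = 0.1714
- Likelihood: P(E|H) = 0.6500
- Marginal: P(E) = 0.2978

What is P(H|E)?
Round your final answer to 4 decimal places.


Using Bayes' theorem:

P(H|E) = P(E|H) × P(H) / P(E)
       = 0.6500 × 0.1714 / 0.2978
       = 0.11141000 / 0.2978
       = 0.3741

The evidence strengthens our belief in H.
Prior: 0.1714 → Posterior: 0.3741


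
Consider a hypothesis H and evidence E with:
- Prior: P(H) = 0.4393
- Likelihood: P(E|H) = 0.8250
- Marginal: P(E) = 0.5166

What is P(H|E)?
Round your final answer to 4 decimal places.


Using Bayes' theorem:

P(H|E) = P(E|H) × P(H) / P(E)
       = 0.8250 × 0.4393 / 0.5166
       = 0.36242250 / 0.5166
       = 0.7016

The evidence strengthens our belief in H.
Prior: 0.4393 → Posterior: 0.7016


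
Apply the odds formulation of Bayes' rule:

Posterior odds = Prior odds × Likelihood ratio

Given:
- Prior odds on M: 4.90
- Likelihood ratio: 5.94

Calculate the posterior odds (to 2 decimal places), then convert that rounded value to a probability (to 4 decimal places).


Step 1: Calculate posterior odds
Posterior odds = Prior odds × LR
               = 4.90 × 5.94
               = 29.11

Step 2: Convert to probability
P(M|E) = Posterior odds / (1 + Posterior odds)
       = 29.11 / (1 + 29.11)
       = 29.11 / 30.11
       = 0.9668

The evidence increased P(M) from 0.8305 to 0.9668.


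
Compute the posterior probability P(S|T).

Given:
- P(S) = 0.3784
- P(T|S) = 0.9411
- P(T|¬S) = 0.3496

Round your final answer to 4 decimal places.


Bayes' theorem: P(S|T) = P(T|S) × P(S) / P(T)

Step 1: Calculate P(T) using law of total probability
P(T) = P(T|S)P(S) + P(T|¬S)P(¬S)
     = 0.9411 × 0.3784 + 0.3496 × 0.6216
     = 0.35611224 + 0.21731136
     = 0.57342360

Step 2: Apply Bayes' theorem
P(S|T) = P(T|S) × P(S) / P(T)
       = 0.35611224 / 0.57342360
       = 0.6210


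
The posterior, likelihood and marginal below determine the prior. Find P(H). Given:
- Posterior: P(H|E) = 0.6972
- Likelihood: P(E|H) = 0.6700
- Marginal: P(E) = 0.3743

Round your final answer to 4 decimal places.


From Bayes' theorem: P(H|E) = P(E|H) × P(H) / P(E)

Rearranging for P(H):
P(H) = P(H|E) × P(E) / P(E|H)
     = 0.6972 × 0.3743 / 0.6700
     = 0.26096196 / 0.6700
     = 0.3895


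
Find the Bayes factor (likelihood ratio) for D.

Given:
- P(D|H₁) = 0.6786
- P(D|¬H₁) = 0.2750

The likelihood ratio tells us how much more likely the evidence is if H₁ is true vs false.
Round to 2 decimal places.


Likelihood Ratio (LR) = P(D|H₁) / P(D|¬H₁)

LR = 0.6786 / 0.2750
   = 2.47

The evidence is 2.47 times more likely if H₁ is true than if H₁ is false.
Because LR exceeds 1, D is evidence for H₁.


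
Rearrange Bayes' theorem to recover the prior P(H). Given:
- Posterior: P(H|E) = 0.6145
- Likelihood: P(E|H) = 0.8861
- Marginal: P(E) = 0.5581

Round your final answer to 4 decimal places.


From Bayes' theorem: P(H|E) = P(E|H) × P(H) / P(E)

Rearranging for P(H):
P(H) = P(H|E) × P(E) / P(E|H)
     = 0.6145 × 0.5581 / 0.8861
     = 0.34295245 / 0.8861
     = 0.3870


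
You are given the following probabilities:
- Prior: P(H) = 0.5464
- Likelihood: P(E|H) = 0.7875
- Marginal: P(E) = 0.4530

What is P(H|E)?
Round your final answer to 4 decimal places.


Using Bayes' theorem:

P(H|E) = P(E|H) × P(H) / P(E)
       = 0.7875 × 0.5464 / 0.4530
       = 0.43029000 / 0.4530
       = 0.9499

The evidence strengthens our belief in H.
Prior: 0.5464 → Posterior: 0.9499


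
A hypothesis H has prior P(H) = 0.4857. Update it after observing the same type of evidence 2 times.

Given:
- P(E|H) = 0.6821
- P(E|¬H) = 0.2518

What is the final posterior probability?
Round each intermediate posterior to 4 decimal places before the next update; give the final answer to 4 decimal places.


Sequential Bayesian updating:

Initial prior: P(H) = 0.4857

Update 1:
  P(E) = 0.6821 × 0.4857 + 0.2518 × 0.5143 = 0.33129597 + 0.12950074 = 0.46079671
  P(H|E) = 0.33129597 / 0.46079671 = 0.7190

Update 2:
  P(E) = 0.6821 × 0.7190 + 0.2518 × 0.2810 = 0.49042990 + 0.07075580 = 0.56118570
  P(H|E) = 0.49042990 / 0.56118570 = 0.8739

Final posterior: 0.8739


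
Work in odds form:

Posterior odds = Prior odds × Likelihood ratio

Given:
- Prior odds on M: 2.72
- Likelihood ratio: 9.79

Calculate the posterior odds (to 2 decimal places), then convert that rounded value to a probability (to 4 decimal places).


Step 1: Calculate posterior odds
Posterior odds = Prior odds × LR
               = 2.72 × 9.79
               = 26.63

Step 2: Convert to probability
P(M|E) = Posterior odds / (1 + Posterior odds)
       = 26.63 / (1 + 26.63)
       = 26.63 / 27.63
       = 0.9638

The evidence increased P(M) from 0.7312 to 0.9638.


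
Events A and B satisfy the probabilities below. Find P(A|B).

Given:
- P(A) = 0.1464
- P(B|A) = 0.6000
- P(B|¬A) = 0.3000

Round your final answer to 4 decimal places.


Bayes' theorem: P(A|B) = P(B|A) × P(A) / P(B)

Step 1: Calculate P(B) using law of total probability
P(B) = P(B|A)P(A) + P(B|¬A)P(¬A)
     = 0.6000 × 0.1464 + 0.3000 × 0.8536
     = 0.08784000 + 0.25608000
     = 0.34392000

Step 2: Apply Bayes' theorem
P(A|B) = P(B|A) × P(A) / P(B)
       = 0.08784000 / 0.34392000
       = 0.2554


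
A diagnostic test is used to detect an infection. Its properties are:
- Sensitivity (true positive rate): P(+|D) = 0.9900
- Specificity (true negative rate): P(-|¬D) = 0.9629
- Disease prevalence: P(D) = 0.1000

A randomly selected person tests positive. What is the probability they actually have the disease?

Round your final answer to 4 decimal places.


Let D = has disease, + = positive test

Given:
- P(D) = 0.1000 (prevalence)
- P(+|D) = 0.9900 (sensitivity)
- P(-|¬D) = 0.9629 (specificity)
- P(+|¬D) = 0.0371 (false positive rate = 1 - specificity)

Step 1: Find P(+)
P(+) = P(+|D)P(D) + P(+|¬D)P(¬D)
     = 0.9900 × 0.1000 + 0.0371 × 0.9000
     = 0.09900000 + 0.03339000
     = 0.13239000

Step 2: Apply Bayes' theorem for P(D|+)
P(D|+) = P(+|D)P(D) / P(+)
       = 0.09900000 / 0.13239000
       = 0.7478


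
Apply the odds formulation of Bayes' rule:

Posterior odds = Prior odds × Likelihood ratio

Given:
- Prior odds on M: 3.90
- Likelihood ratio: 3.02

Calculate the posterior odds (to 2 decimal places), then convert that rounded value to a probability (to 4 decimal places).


Step 1: Calculate posterior odds
Posterior odds = Prior odds × LR
               = 3.90 × 3.02
               = 11.78

Step 2: Convert to probability
P(M|E) = Posterior odds / (1 + Posterior odds)
       = 11.78 / (1 + 11.78)
       = 11.78 / 12.78
       = 0.9218

The evidence increased P(M) from 0.7959 to 0.9218.


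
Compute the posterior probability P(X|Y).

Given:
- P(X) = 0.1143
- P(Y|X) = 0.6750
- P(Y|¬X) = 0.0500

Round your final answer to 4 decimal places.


Bayes' theorem: P(X|Y) = P(Y|X) × P(X) / P(Y)

Step 1: Calculate P(Y) using law of total probability
P(Y) = P(Y|X)P(X) + P(Y|¬X)P(¬X)
     = 0.6750 × 0.1143 + 0.0500 × 0.8857
     = 0.07715250 + 0.04428500
     = 0.12143750

Step 2: Apply Bayes' theorem
P(X|Y) = P(Y|X) × P(X) / P(Y)
       = 0.07715250 / 0.12143750
       = 0.6353


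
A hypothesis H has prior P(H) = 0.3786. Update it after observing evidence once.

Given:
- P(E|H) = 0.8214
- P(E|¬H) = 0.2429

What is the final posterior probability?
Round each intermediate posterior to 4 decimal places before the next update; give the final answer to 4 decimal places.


Sequential Bayesian updating:

Initial prior: P(H) = 0.3786

Update 1:
  P(E) = 0.8214 × 0.3786 + 0.2429 × 0.6214 = 0.31098204 + 0.15093806 = 0.46192010
  P(H|E) = 0.31098204 / 0.46192010 = 0.6732

Final posterior: 0.6732


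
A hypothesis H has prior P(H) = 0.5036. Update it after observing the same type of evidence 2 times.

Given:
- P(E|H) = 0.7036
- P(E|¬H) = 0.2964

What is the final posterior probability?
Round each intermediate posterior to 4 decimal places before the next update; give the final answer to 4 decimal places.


Sequential Bayesian updating:

Initial prior: P(H) = 0.5036

Update 1:
  P(E) = 0.7036 × 0.5036 + 0.2964 × 0.4964 = 0.35433296 + 0.14713296 = 0.50146592
  P(H|E) = 0.35433296 / 0.50146592 = 0.7066

Update 2:
  P(E) = 0.7036 × 0.7066 + 0.2964 × 0.2934 = 0.49716376 + 0.08696376 = 0.58412752
  P(H|E) = 0.49716376 / 0.58412752 = 0.8511

Final posterior: 0.8511


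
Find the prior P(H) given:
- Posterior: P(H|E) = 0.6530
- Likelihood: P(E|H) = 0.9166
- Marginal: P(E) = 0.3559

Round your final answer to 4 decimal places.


From Bayes' theorem: P(H|E) = P(E|H) × P(H) / P(E)

Rearranging for P(H):
P(H) = P(H|E) × P(E) / P(E|H)
     = 0.6530 × 0.3559 / 0.9166
     = 0.23240270 / 0.9166
     = 0.2535


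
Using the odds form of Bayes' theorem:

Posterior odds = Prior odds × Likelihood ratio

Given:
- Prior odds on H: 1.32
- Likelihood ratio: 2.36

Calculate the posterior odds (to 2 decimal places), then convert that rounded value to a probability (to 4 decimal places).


Step 1: Calculate posterior odds
Posterior odds = Prior odds × LR
               = 1.32 × 2.36
               = 3.12

Step 2: Convert to probability
P(H|E) = Posterior odds / (1 + Posterior odds)
       = 3.12 / (1 + 3.12)
       = 3.12 / 4.12
       = 0.7573

The evidence increased P(H) from 0.5690 to 0.7573.


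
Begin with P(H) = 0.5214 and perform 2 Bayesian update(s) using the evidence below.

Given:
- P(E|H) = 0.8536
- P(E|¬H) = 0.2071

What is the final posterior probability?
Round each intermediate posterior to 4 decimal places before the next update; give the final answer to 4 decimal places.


Sequential Bayesian updating:

Initial prior: P(H) = 0.5214

Update 1:
  P(E) = 0.8536 × 0.5214 + 0.2071 × 0.4786 = 0.44506704 + 0.09911806 = 0.54418510
  P(H|E) = 0.44506704 / 0.54418510 = 0.8179

Update 2:
  P(E) = 0.8536 × 0.8179 + 0.2071 × 0.1821 = 0.69815944 + 0.03771291 = 0.73587235
  P(H|E) = 0.69815944 / 0.73587235 = 0.9488

Final posterior: 0.9488


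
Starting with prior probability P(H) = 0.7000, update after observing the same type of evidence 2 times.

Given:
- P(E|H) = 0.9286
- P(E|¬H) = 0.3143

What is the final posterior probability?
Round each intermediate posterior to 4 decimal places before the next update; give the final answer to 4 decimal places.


Sequential Bayesian updating:

Initial prior: P(H) = 0.7000

Update 1:
  P(E) = 0.9286 × 0.7000 + 0.3143 × 0.3000 = 0.65002000 + 0.09429000 = 0.74431000
  P(H|E) = 0.65002000 / 0.74431000 = 0.8733

Update 2:
  P(E) = 0.9286 × 0.8733 + 0.3143 × 0.1267 = 0.81094638 + 0.03982181 = 0.85076819
  P(H|E) = 0.81094638 / 0.85076819 = 0.9532

Final posterior: 0.9532


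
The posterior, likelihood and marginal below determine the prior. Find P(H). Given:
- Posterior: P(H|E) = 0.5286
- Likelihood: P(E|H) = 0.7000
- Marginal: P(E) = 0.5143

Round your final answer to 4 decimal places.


From Bayes' theorem: P(H|E) = P(E|H) × P(H) / P(E)

Rearranging for P(H):
P(H) = P(H|E) × P(E) / P(E|H)
     = 0.5286 × 0.5143 / 0.7000
     = 0.27185898 / 0.7000
     = 0.3884


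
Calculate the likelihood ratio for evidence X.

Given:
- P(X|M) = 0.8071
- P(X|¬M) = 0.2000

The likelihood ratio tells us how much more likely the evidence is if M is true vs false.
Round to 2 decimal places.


Likelihood Ratio (LR) = P(X|M) / P(X|¬M)

LR = 0.8071 / 0.2000
   = 4.04

The evidence is 4.04 times more likely if M is true than if M is false.
Because LR exceeds 1, X is evidence for M.


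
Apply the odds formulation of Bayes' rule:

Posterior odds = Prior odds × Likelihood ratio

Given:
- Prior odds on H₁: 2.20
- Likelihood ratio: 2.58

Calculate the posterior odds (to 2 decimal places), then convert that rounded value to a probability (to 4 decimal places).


Step 1: Calculate posterior odds
Posterior odds = Prior odds × LR
               = 2.20 × 2.58
               = 5.68

Step 2: Convert to probability
P(H₁|E) = Posterior odds / (1 + Posterior odds)
       = 5.68 / (1 + 5.68)
       = 5.68 / 6.68
       = 0.8503

The evidence increased P(H₁) from 0.6875 to 0.8503.


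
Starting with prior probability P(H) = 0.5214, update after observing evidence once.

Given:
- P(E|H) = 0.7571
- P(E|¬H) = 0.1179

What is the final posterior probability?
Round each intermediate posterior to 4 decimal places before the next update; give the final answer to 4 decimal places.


Sequential Bayesian updating:

Initial prior: P(H) = 0.5214

Update 1:
  P(E) = 0.7571 × 0.5214 + 0.1179 × 0.4786 = 0.39475194 + 0.05642694 = 0.45117888
  P(H|E) = 0.39475194 / 0.45117888 = 0.8749

Final posterior: 0.8749


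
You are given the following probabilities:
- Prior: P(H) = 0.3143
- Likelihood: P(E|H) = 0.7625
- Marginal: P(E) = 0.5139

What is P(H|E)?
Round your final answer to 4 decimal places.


Using Bayes' theorem:

P(H|E) = P(E|H) × P(H) / P(E)
       = 0.7625 × 0.3143 / 0.5139
       = 0.23965375 / 0.5139
       = 0.4663

The evidence strengthens our belief in H.
Prior: 0.3143 → Posterior: 0.4663


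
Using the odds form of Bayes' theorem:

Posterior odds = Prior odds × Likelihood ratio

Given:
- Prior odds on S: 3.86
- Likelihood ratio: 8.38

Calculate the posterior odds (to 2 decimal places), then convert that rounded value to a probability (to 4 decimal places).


Step 1: Calculate posterior odds
Posterior odds = Prior odds × LR
               = 3.86 × 8.38
               = 32.35

Step 2: Convert to probability
P(S|E) = Posterior odds / (1 + Posterior odds)
       = 32.35 / (1 + 32.35)
       = 32.35 / 33.35
       = 0.9700

The evidence increased P(S) from 0.7942 to 0.9700.


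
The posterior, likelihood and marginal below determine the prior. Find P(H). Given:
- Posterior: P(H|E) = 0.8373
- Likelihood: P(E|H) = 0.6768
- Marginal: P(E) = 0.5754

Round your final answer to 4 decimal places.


From Bayes' theorem: P(H|E) = P(E|H) × P(H) / P(E)

Rearranging for P(H):
P(H) = P(H|E) × P(E) / P(E|H)
     = 0.8373 × 0.5754 / 0.6768
     = 0.48178242 / 0.6768
     = 0.7119


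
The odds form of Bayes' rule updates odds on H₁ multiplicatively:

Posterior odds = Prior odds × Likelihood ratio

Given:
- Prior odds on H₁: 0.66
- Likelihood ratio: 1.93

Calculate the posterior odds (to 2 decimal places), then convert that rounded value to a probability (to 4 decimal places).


Step 1: Calculate posterior odds
Posterior odds = Prior odds × LR
               = 0.66 × 1.93
               = 1.27

Step 2: Convert to probability
P(H₁|E) = Posterior odds / (1 + Posterior odds)
       = 1.27 / (1 + 1.27)
       = 1.27 / 2.27
       = 0.5595

The evidence increased P(H₁) from 0.3976 to 0.5595.


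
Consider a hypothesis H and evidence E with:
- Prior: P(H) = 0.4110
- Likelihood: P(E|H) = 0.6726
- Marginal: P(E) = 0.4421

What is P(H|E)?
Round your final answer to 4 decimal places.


Using Bayes' theorem:

P(H|E) = P(E|H) × P(H) / P(E)
       = 0.6726 × 0.4110 / 0.4421
       = 0.27643860 / 0.4421
       = 0.6253

The evidence strengthens our belief in H.
Prior: 0.4110 → Posterior: 0.6253


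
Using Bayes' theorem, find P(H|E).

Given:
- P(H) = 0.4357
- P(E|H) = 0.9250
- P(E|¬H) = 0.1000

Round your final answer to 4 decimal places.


Bayes' theorem: P(H|E) = P(E|H) × P(H) / P(E)

Step 1: Calculate P(E) using law of total probability
P(E) = P(E|H)P(H) + P(E|¬H)P(¬H)
     = 0.9250 × 0.4357 + 0.1000 × 0.5643
     = 0.40302250 + 0.05643000
     = 0.45945250

Step 2: Apply Bayes' theorem
P(H|E) = P(E|H) × P(H) / P(E)
       = 0.40302250 / 0.45945250
       = 0.8772


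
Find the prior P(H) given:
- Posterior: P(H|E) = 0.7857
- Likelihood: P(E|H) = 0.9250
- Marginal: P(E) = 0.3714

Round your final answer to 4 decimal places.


From Bayes' theorem: P(H|E) = P(E|H) × P(H) / P(E)

Rearranging for P(H):
P(H) = P(H|E) × P(E) / P(E|H)
     = 0.7857 × 0.3714 / 0.9250
     = 0.29180898 / 0.9250
     = 0.3155


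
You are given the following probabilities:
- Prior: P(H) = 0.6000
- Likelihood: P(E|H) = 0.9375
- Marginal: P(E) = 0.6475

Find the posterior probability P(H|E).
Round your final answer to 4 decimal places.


Using Bayes' theorem:

P(H|E) = P(E|H) × P(H) / P(E)
       = 0.9375 × 0.6000 / 0.6475
       = 0.56250000 / 0.6475
       = 0.8687

The evidence strengthens our belief in H.
Prior: 0.6000 → Posterior: 0.8687


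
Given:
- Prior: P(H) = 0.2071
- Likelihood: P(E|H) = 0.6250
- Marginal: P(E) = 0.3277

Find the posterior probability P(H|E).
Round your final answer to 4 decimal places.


Using Bayes' theorem:

P(H|E) = P(E|H) × P(H) / P(E)
       = 0.6250 × 0.2071 / 0.3277
       = 0.12943750 / 0.3277
       = 0.3950

The evidence strengthens our belief in H.
Prior: 0.2071 → Posterior: 0.3950


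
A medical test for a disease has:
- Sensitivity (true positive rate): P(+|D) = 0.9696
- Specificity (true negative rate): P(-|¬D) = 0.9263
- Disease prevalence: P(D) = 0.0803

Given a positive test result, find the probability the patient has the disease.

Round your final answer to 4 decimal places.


Let D = has disease, + = positive test

Given:
- P(D) = 0.0803 (prevalence)
- P(+|D) = 0.9696 (sensitivity)
- P(-|¬D) = 0.9263 (specificity)
- P(+|¬D) = 0.0737 (false positive rate = 1 - specificity)

Step 1: Find P(+)
P(+) = P(+|D)P(D) + P(+|¬D)P(¬D)
     = 0.9696 × 0.0803 + 0.0737 × 0.9197
     = 0.07785888 + 0.06778189
     = 0.14564077

Step 2: Apply Bayes' theorem for P(D|+)
P(D|+) = P(+|D)P(D) / P(+)
       = 0.07785888 / 0.14564077
       = 0.5346


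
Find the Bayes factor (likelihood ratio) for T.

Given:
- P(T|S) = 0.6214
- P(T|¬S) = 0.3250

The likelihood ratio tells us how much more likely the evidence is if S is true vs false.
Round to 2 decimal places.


Likelihood Ratio (LR) = P(T|S) / P(T|¬S)

LR = 0.6214 / 0.3250
   = 1.91

The evidence is 1.91 times more likely if S is true than if S is false.
Since LR > 1, the evidence supports S over ¬S.


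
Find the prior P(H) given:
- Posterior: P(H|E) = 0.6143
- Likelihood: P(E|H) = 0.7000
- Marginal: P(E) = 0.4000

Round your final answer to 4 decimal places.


From Bayes' theorem: P(H|E) = P(E|H) × P(H) / P(E)

Rearranging for P(H):
P(H) = P(H|E) × P(E) / P(E|H)
     = 0.6143 × 0.4000 / 0.7000
     = 0.24572000 / 0.7000
     = 0.3510


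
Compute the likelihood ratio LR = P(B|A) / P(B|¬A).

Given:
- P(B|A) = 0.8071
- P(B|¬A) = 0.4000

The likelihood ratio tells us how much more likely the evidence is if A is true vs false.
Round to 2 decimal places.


Likelihood Ratio (LR) = P(B|A) / P(B|¬A)

LR = 0.8071 / 0.4000
   = 2.02

The evidence is 2.02 times more likely if A is true than if A is false.
LR > 1, so observing B raises the odds in favor of A.


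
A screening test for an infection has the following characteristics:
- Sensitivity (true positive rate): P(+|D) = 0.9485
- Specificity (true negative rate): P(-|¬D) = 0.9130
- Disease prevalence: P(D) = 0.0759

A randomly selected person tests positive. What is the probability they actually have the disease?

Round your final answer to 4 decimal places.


Let D = has disease, + = positive test

Given:
- P(D) = 0.0759 (prevalence)
- P(+|D) = 0.9485 (sensitivity)
- P(-|¬D) = 0.9130 (specificity)
- P(+|¬D) = 0.0870 (false positive rate = 1 - specificity)

Step 1: Find P(+)
P(+) = P(+|D)P(D) + P(+|¬D)P(¬D)
     = 0.9485 × 0.0759 + 0.0870 × 0.9241
     = 0.07199115 + 0.08039670
     = 0.15238785

Step 2: Apply Bayes' theorem for P(D|+)
P(D|+) = P(+|D)P(D) / P(+)
       = 0.07199115 / 0.15238785
       = 0.4724
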